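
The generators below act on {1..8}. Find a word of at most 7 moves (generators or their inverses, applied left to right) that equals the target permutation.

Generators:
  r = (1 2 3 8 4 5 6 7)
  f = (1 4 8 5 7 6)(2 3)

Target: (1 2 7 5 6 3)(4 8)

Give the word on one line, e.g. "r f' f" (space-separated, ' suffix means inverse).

r' r' f' r r

  after r': (1 7 6 5 4 8 3 2)
  after r': (1 6 4 3)(2 7 5 8)
  after f': (1 7 8 3 6)(2 5 4)
  after r: (2 6)(3 7 4)
  after r: (1 2 7 5 6 3)(4 8)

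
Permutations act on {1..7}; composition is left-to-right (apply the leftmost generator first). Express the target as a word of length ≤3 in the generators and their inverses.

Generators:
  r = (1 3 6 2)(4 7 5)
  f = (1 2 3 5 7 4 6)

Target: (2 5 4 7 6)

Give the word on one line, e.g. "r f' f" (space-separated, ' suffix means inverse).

r r f

  after r: (1 3 6 2)(4 7 5)
  after r: (1 6)(2 3)(4 5 7)
  after f: (2 5 4 7 6)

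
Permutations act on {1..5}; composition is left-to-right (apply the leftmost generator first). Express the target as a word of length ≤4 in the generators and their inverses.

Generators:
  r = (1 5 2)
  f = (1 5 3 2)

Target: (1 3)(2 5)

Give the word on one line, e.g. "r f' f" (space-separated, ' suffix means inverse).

  after f': (1 2 3 5)
  after f': (1 3)(2 5)

f' f'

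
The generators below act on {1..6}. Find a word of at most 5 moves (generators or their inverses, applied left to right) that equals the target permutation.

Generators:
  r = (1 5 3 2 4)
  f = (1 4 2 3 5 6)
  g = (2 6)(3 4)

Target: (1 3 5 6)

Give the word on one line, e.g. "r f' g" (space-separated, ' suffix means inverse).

  after g': (2 6)(3 4)
  after f: (1 4 5 6 3 2)
  after r': (1 2 4)(5 6)
  after r': (1 3 5 6)

g' f r' r'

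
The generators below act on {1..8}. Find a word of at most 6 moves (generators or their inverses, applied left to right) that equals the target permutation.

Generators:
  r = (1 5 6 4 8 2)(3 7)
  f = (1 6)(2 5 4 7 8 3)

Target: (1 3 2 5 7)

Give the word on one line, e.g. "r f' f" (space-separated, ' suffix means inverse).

  after r: (1 5 6 4 8 2)(3 7)
  after r: (1 6 8)(2 5 4)
  after r: (1 4)(2 6)(3 7)(5 8)
  after f: (1 7 2)(3 8 4 6 5)
  after r: (1 3 2 5 7)

r r r f r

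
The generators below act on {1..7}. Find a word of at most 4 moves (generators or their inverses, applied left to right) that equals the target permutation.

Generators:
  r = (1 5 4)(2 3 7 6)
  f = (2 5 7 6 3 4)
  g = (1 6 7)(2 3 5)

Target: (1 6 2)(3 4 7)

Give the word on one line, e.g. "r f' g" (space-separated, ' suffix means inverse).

r g r'

  after r: (1 5 4)(2 3 7 6)
  after g: (1 2 5 4 6 3)
  after r': (1 6 2)(3 4 7)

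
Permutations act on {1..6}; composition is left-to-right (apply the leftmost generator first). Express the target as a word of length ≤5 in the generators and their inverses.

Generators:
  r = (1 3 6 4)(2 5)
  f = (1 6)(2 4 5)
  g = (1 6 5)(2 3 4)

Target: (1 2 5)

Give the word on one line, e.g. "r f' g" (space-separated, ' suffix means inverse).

  after r': (1 4 6 3)(2 5)
  after g: (1 2)(3 6 4 5)
  after r': (1 5)(2 4)
  after f': (1 4 5 6)
  after f': (1 2 5)

r' g r' f' f'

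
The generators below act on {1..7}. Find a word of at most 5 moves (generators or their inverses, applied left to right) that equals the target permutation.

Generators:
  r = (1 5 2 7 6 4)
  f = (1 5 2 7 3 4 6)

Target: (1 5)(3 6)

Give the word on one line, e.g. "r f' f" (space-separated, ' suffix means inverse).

r' r' f f

  after r': (1 4 6 7 2 5)
  after r': (1 6 2)(4 7 5)
  after f: (2 5 6 7)(3 4)
  after f: (1 5)(3 6)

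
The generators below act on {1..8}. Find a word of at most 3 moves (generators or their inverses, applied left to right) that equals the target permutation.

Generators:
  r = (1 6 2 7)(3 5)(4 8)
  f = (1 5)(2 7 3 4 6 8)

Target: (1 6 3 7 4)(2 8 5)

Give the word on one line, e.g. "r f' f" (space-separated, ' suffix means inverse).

r' f' r'

  after r': (1 7 2 6)(3 5)(4 8)
  after f': (1 2 4 6 5 7 8 3)
  after r': (1 6 3 7 4)(2 8 5)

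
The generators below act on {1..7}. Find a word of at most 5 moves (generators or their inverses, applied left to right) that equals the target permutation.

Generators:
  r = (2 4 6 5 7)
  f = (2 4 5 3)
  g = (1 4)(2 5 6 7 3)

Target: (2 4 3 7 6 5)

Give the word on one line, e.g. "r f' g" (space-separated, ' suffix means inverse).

  after r': (2 7 5 6 4)
  after r': (2 5 4 7 6)
  after r': (2 6 7 4 5)
  after f: (2 6 7 5 4 3)
  after r': (2 4 3 7 6 5)

r' r' r' f r'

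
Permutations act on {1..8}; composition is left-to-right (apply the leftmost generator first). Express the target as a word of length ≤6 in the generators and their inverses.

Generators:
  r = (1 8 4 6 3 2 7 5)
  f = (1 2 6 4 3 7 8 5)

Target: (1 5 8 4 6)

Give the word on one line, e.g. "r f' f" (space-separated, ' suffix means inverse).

f r' f r

  after f: (1 2 6 4 3 7 8 5)
  after r': (1 3 2 4 6 8 7)
  after f: (1 7 2 3 6 5)
  after r: (1 5 8 4 6)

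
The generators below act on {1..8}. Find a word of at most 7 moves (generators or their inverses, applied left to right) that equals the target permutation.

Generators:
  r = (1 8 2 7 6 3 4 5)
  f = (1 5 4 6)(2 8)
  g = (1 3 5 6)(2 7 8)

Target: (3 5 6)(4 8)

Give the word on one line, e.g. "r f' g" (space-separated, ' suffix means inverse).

  after f: (1 5 4 6)(2 8)
  after g: (1 6 3 5 4)(7 8)
  after r: (1 3)(2 7)(4 8 6)
  after f': (1 3 6 5)(2 7 8 4)
  after g': (3 5 6)(4 8)

f g r f' g'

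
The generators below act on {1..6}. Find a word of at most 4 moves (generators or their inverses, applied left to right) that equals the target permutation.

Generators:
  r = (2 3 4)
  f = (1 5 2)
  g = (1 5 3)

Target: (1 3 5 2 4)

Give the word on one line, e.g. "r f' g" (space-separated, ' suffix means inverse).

  after g: (1 5 3)
  after r: (1 5 4 2 3)
  after r: (1 5 2 4 3)
  after g: (1 3 5 2 4)

g r r g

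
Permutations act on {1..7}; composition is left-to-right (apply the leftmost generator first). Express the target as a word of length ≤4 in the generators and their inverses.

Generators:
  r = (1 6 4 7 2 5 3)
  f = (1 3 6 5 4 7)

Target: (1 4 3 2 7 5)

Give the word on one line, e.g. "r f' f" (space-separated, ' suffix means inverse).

  after r': (1 3 5 2 7 4 6)
  after r': (1 5 7 6 3 2 4)
  after f: (1 4 3 2 7 5)

r' r' f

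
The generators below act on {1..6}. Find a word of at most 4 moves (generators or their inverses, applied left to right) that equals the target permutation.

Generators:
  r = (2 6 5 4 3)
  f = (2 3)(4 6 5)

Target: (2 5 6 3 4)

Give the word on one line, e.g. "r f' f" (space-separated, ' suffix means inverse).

  after r': (2 3 4 5 6)
  after f: (3 6)
  after r: (2 6)(3 5 4)
  after f: (2 5 6 3 4)

r' f r f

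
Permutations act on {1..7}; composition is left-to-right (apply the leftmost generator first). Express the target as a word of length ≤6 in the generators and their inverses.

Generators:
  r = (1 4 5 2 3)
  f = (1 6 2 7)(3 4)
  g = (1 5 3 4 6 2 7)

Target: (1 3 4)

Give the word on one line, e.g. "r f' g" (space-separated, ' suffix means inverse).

  after g: (1 5 3 4 6 2 7)
  after g: (1 3 6 7 5 4 2)
  after f: (1 4 7 5 3 2 6)
  after r: (1 5)(2 6 4 7)
  after g: (1 3 4)

g g f r g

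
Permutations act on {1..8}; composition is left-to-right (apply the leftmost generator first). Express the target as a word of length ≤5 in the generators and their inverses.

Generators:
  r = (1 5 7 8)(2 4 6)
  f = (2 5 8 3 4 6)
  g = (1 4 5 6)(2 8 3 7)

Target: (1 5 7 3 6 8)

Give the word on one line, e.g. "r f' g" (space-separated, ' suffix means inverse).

g g g f' g

  after g: (1 4 5 6)(2 8 3 7)
  after g: (1 5)(2 3)(4 6)(7 8)
  after g: (1 6 5 4)(2 7 3 8)
  after f': (1 4)(2 7 8 6)(3 5)
  after g: (1 5 7 3 6 8)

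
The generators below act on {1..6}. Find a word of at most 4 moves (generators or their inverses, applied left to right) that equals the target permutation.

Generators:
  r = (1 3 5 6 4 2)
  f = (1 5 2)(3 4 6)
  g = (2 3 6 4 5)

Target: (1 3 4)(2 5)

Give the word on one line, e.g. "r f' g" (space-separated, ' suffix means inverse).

  after f: (1 5 2)(3 4 6)
  after g': (1 4 3 6 2)
  after r': (1 6 4)(3 5)
  after g': (1 3 4)(2 5)

f g' r' g'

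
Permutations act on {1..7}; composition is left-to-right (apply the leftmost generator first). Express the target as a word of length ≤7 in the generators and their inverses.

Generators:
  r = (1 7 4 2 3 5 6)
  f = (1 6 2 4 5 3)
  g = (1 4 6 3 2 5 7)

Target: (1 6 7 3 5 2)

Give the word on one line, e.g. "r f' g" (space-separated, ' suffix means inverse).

  after f': (1 3 5 4 2 6)
  after g: (1 2 3 7)(4 5 6)
  after r': (1 4 3)(6 7)
  after f': (1 2 6 7)(4 5)
  after f': (1 6 7 3 5 2)

f' g r' f' f'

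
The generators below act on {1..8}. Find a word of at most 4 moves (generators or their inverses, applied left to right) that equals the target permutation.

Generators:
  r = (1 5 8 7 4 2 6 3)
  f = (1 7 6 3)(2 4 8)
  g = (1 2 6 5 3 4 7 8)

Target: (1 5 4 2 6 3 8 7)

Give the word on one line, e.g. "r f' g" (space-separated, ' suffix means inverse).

r' g' f'

  after r': (1 3 6 2 4 7 8 5)
  after g': (1 5 8 6)(2 3)
  after f': (1 5 4 2 6 3 8 7)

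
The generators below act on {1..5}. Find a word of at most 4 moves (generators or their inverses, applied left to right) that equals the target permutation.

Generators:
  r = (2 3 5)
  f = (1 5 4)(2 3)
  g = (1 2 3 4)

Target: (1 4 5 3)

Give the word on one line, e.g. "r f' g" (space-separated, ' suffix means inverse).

  after r: (2 3 5)
  after f': (1 4 5 3)

r f'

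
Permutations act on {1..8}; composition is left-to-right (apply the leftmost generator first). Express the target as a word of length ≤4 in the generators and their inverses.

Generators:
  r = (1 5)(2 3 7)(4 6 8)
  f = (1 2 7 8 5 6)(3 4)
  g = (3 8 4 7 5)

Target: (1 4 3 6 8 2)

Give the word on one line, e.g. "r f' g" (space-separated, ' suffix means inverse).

  after g: (3 8 4 7 5)
  after f: (1 2 7 6)(3 5 4 8)
  after r: (1 3)(5 6)(7 8)
  after f': (1 4 3 6 8 2)

g f r f'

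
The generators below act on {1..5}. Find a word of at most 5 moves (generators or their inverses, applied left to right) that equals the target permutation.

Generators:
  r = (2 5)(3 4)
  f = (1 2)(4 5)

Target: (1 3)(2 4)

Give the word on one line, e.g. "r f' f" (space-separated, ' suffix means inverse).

r f r' f' r'

  after r: (2 5)(3 4)
  after f: (1 2 4 3 5)
  after r': (1 5)(2 3)
  after f': (1 4 5 2 3)
  after r': (1 3)(2 4)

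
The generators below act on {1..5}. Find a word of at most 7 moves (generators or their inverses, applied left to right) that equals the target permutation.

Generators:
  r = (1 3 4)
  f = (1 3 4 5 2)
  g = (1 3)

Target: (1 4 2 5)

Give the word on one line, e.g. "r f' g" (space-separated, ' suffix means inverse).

r' r' f' r' g

  after r': (1 4 3)
  after r': (1 3 4)
  after f': (2 5 4)
  after r': (1 4 2 5 3)
  after g: (1 4 2 5)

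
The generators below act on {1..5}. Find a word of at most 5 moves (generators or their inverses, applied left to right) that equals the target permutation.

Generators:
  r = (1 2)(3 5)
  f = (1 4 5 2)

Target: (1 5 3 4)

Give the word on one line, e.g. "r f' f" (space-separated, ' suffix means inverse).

  after r: (1 2)(3 5)
  after f': (1 5 3 4)
  after r: (1 3 4 2)
  after r: (1 5 3 4)

r f' r r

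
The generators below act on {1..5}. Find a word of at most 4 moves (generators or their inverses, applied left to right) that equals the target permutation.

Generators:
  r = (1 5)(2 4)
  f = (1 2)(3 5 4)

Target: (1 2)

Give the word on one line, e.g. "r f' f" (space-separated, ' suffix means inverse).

  after f': (1 2)(3 4 5)
  after f': (3 5 4)
  after f': (1 2)

f' f' f'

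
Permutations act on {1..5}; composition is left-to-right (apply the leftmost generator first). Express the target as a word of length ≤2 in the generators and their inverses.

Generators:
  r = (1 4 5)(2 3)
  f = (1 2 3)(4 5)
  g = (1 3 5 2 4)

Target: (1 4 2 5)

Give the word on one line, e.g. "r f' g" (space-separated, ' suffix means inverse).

  after f: (1 2 3)(4 5)
  after g: (1 4 2 5)

f g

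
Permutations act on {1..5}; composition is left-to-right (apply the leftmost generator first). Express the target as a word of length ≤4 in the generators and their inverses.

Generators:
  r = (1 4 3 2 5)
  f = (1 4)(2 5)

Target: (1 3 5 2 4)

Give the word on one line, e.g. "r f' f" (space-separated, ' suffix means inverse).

  after f: (1 4)(2 5)
  after r: (1 3 2)
  after f': (1 3 5 2 4)

f r f'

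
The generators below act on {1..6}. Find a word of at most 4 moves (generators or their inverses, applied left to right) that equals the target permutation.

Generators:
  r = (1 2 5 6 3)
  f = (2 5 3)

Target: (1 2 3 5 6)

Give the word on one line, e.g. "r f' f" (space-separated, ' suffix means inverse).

r' f' r'

  after r': (1 3 6 5 2)
  after f': (1 5 3 6 2)
  after r': (1 2 3 5 6)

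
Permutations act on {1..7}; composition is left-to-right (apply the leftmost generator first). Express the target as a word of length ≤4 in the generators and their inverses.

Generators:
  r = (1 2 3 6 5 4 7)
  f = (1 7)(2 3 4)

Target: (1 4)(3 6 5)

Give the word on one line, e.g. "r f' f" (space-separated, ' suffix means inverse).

  after r: (1 2 3 6 5 4 7)
  after f': (1 4)(3 6 5)

r f'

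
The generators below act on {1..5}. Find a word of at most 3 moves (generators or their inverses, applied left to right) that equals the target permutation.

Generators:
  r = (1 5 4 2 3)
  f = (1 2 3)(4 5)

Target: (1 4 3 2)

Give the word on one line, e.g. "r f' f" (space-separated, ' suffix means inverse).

  after r: (1 5 4 2 3)
  after f: (1 4 3 2)

r f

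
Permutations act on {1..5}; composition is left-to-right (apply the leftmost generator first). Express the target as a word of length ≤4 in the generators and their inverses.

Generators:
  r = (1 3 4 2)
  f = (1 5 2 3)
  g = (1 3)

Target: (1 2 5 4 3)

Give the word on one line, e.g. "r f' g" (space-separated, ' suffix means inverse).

r f r' g'

  after r: (1 3 4 2)
  after f: (2 5)(3 4)
  after r': (1 2 5 4)
  after g': (1 2 5 4 3)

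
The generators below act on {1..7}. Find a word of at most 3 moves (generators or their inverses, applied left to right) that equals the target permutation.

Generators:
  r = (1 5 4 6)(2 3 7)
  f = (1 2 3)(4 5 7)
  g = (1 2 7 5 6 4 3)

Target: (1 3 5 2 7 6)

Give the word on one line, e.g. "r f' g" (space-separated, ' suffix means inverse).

  after f': (1 3 2)(4 7 5)
  after f': (1 2 3)(4 5 7)
  after r: (1 3 5 2 7 6)

f' f' r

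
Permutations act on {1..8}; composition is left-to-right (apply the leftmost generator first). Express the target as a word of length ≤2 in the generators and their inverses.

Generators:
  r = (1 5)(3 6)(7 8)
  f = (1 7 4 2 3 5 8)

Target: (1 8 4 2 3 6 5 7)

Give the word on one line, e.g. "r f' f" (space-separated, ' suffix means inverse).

  after r: (1 5)(3 6)(7 8)
  after f: (1 8 4 2 3 6 5 7)

r f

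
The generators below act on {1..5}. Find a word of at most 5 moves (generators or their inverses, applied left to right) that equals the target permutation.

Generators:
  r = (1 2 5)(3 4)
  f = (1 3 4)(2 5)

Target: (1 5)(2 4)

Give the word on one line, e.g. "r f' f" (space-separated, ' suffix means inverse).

  after r': (1 5 2)(3 4)
  after f': (1 2 4)
  after r': (2 3 4 5)
  after r': (1 5)(2 4)

r' f' r' r'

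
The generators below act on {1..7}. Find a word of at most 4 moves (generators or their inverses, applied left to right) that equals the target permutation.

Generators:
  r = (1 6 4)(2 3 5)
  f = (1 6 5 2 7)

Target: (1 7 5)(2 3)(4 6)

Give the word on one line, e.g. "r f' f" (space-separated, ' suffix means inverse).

f' r'

  after f': (1 7 2 5 6)
  after r': (1 7 5)(2 3)(4 6)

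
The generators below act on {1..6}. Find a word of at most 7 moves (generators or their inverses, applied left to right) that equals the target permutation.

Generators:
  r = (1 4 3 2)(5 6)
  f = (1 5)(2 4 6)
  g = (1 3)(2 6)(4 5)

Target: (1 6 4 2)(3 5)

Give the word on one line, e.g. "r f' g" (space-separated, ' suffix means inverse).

g' f f r g'

  after g': (1 3)(2 6)(4 5)
  after f: (1 3 5 6 4)
  after f: (1 3)(2 4 5)
  after r: (1 2 3 4 6 5)
  after g': (1 6 4 2)(3 5)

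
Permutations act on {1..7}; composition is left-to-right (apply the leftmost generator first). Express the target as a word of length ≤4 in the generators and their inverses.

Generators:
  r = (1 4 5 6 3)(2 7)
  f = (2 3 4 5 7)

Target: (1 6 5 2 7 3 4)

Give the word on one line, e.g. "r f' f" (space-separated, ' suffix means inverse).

f r' r' f

  after f: (2 3 4 5 7)
  after r': (1 3)(2 6 5)
  after r': (1 6 4)(2 5 7)
  after f: (1 6 5 2 7 3 4)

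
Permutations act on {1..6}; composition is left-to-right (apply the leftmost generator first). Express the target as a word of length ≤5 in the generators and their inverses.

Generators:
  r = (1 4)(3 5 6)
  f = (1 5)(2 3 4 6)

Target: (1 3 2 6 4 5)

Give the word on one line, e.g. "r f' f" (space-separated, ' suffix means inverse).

r r r f'

  after r: (1 4)(3 5 6)
  after r: (3 6 5)
  after r: (1 4)
  after f': (1 3 2 6 4 5)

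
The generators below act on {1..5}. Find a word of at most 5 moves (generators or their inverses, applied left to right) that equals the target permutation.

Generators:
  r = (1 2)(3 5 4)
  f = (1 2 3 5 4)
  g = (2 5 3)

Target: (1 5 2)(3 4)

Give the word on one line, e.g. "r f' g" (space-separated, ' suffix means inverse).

  after g: (2 5 3)
  after g: (2 3 5)
  after f': (1 4 5)
  after r': (1 5 2)(3 4)

g g f' r'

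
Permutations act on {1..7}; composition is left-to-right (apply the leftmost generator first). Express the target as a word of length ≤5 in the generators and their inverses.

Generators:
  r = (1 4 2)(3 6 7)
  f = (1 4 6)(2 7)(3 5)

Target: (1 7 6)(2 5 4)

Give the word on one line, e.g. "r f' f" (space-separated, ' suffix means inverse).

  after f: (1 4 6)(2 7)(3 5)
  after r: (1 2 3 5 6 4 7)
  after f': (1 7 6)(2 5 4)

f r f'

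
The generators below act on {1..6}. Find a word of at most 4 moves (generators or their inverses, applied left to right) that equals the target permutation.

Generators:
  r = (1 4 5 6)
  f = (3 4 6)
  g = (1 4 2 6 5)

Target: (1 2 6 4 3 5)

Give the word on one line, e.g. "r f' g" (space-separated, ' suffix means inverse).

f r' g' f

  after f: (3 4 6)
  after r': (1 6 3)(4 5)
  after g': (1 2 4 6 3 5)
  after f: (1 2 6 4 3 5)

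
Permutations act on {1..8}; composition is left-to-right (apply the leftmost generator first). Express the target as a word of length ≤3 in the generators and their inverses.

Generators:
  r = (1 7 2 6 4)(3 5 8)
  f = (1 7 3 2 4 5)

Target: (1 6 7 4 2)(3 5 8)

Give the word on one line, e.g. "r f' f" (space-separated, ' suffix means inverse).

  after r': (1 4 6 2 7)(3 8 5)
  after r': (1 6 7 4 2)(3 5 8)

r' r'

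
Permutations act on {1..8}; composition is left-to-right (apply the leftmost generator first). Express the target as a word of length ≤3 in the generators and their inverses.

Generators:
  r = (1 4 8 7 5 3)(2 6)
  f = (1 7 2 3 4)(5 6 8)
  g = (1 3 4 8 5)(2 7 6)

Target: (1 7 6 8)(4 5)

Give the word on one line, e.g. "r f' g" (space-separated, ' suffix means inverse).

  after g': (1 5 8 4 3)(2 6 7)
  after r': (1 7 6 8)(4 5)

g' r'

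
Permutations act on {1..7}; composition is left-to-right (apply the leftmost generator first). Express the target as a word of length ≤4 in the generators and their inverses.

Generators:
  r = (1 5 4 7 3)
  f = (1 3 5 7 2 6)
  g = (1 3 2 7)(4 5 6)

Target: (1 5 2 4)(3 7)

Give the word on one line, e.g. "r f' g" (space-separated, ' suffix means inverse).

  after f: (1 3 5 7 2 6)
  after g: (1 2 4 5)(3 6)
  after f': (1 7 5 6)(2 4 3)
  after f': (1 5 2 4)(3 7)

f g f' f'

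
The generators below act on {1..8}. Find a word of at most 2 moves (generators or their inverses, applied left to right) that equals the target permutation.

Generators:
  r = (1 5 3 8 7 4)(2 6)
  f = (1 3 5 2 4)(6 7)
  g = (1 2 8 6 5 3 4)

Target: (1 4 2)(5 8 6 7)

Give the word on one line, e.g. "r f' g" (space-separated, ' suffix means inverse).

f g

  after f: (1 3 5 2 4)(6 7)
  after g: (1 4 2)(5 8 6 7)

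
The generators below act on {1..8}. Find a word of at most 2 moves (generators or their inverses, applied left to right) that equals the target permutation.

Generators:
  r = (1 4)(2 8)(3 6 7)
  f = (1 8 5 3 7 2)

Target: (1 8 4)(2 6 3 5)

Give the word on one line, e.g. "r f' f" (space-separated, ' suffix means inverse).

f' r'

  after f': (1 2 7 3 5 8)
  after r': (1 8 4)(2 6 3 5)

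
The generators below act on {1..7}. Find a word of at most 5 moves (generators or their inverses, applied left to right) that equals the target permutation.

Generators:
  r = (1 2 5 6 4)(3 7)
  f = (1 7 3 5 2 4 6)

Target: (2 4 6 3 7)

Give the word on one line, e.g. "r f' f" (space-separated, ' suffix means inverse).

r' r' r' f r'

  after r': (1 4 6 5 2)(3 7)
  after r': (1 6 2 4 5)
  after r': (1 5 4 2 6)(3 7)
  after f: (1 2)(5 6 7)
  after r': (2 4 6 3 7)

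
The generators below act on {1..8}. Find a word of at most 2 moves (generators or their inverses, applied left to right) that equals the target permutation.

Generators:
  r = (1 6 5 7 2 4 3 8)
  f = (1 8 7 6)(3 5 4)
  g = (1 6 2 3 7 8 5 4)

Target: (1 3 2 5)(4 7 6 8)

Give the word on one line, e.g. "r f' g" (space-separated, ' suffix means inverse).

  after r': (1 8 3 4 2 7 5 6)
  after r': (1 3 2 5)(4 7 6 8)

r' r'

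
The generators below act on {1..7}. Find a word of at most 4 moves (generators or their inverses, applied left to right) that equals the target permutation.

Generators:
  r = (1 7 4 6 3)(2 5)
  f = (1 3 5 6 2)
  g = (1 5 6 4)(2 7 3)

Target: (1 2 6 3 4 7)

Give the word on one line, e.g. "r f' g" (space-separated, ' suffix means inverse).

  after f: (1 3 5 6 2)
  after f: (1 5 2 3 6)
  after r': (1 2 6 3 4 7)

f f r'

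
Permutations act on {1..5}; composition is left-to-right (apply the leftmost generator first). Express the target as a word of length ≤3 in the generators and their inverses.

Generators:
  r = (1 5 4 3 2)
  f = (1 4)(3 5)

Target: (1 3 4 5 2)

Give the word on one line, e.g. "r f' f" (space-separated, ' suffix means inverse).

  after f': (1 4)(3 5)
  after r: (1 3 4 5 2)

f' r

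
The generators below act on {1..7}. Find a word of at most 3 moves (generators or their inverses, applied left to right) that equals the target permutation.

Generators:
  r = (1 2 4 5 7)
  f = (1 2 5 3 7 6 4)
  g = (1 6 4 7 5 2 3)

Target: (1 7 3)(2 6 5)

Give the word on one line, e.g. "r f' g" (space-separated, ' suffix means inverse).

g' r f

  after g': (1 3 2 5 7 4 6)
  after r: (1 3 4 6 2 7 5)
  after f: (1 7 3)(2 6 5)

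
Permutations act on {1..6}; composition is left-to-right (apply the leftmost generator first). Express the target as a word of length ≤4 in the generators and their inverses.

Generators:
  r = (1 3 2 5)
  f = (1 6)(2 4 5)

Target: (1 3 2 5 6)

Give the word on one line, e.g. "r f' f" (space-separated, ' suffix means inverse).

r f' f' f'

  after r: (1 3 2 5)
  after f': (1 3 5 6)(2 4)
  after f': (1 3 4 5)
  after f': (1 3 2 5 6)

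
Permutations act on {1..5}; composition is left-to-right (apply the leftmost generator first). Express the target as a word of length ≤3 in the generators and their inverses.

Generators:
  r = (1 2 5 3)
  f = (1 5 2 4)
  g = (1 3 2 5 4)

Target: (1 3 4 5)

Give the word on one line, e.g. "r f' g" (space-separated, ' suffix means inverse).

g r g

  after g: (1 3 2 5 4)
  after r: (2 3 5 4)
  after g: (1 3 4 5)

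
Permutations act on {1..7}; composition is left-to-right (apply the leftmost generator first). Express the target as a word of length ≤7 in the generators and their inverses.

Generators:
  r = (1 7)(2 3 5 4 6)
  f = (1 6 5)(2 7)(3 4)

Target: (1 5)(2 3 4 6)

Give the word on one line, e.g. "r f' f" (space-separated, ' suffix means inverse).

f r' f f r'

  after f: (1 6 5)(2 7)(3 4)
  after r': (1 4 2)(3 5 7 6)
  after f: (1 3)(2 6 4 7 5)
  after f: (1 4 2 5 7)(3 6)
  after r': (1 5)(2 3 4 6)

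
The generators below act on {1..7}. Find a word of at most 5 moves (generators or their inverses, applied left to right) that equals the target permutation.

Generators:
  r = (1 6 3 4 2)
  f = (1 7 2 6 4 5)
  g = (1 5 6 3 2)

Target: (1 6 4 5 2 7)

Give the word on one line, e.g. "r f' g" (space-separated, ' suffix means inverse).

f' g' r

  after f': (1 5 4 6 2 7)
  after g': (2 7)(3 6)(4 5)
  after r: (1 6 4 5 2 7)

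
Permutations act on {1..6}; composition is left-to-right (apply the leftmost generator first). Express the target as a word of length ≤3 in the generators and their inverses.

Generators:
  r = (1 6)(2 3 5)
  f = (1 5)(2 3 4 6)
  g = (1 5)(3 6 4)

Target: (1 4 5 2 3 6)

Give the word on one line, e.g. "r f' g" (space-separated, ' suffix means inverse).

  after f: (1 5)(2 3 4 6)
  after r': (1 3 4)(5 6)
  after f: (1 4 5 2 3 6)

f r' f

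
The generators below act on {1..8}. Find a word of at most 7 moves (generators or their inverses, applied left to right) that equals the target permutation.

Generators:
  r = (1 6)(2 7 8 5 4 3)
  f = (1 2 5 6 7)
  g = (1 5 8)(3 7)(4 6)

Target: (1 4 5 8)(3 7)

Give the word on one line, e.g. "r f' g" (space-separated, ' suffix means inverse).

g r' g g r

  after g: (1 5 8)(3 7)(4 6)
  after r': (1 8 6 5 7 4)(2 3)
  after g: (2 7 6 8 4 5 3)
  after g: (1 5 7 4 8 6)(2 3)
  after r: (1 4 5 8)(3 7)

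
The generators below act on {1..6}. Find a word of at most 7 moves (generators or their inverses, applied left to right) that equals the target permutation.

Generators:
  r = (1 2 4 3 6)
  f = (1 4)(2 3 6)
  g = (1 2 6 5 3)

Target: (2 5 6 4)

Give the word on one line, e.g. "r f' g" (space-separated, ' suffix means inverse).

  after f': (1 4)(2 6 3)
  after g: (1 4 2 5 3 6)
  after g: (1 4 6 2 3 5)
  after r: (1 3 5 2 6 4)
  after g: (2 5 6 4)

f' g g r g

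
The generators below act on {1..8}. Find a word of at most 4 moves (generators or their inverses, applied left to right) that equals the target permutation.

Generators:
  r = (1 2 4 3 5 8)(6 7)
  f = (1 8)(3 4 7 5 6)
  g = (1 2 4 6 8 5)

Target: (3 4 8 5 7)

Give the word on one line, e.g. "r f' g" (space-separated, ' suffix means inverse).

f r' g

  after f: (1 8)(3 4 7 5 6)
  after r': (1 5 7 3 2)(4 6)
  after g: (3 4 8 5 7)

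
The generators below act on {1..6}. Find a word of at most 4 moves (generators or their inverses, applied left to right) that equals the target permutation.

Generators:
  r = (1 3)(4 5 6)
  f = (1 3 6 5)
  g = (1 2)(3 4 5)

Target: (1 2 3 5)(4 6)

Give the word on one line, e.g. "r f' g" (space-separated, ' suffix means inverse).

g r

  after g: (1 2)(3 4 5)
  after r: (1 2 3 5)(4 6)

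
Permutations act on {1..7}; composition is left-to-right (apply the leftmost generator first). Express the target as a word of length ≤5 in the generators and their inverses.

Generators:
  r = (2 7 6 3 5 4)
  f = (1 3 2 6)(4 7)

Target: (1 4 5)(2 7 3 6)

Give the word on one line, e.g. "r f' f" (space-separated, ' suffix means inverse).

r r f' r' f

  after r: (2 7 6 3 5 4)
  after r: (2 6 5)(3 4 7)
  after f': (1 6 5 3 7)
  after r': (1 7)(2 4 5 6 3)
  after f: (1 4 5)(2 7 3 6)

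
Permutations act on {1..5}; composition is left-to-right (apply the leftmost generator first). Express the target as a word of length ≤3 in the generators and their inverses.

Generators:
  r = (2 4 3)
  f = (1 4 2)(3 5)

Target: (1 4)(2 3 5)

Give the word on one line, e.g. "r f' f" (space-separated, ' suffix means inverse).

  after f': (1 2 4)(3 5)
  after r: (1 4)(2 3 5)

f' r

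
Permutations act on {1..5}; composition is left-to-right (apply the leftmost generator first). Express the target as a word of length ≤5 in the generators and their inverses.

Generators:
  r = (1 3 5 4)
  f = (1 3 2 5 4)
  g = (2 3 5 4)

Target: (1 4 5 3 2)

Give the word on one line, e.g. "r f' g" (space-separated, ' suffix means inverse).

f r r

  after f: (1 3 2 5 4)
  after r: (1 5)(2 4 3)
  after r: (1 4 5 3 2)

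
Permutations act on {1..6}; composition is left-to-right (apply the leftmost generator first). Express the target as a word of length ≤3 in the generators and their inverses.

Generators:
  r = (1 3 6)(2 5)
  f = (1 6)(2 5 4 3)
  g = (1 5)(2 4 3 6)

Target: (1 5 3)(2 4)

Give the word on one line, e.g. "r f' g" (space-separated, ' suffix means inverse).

f r g

  after f: (1 6)(2 5 4 3)
  after r: (3 5 4 6)
  after g: (1 5 3)(2 4)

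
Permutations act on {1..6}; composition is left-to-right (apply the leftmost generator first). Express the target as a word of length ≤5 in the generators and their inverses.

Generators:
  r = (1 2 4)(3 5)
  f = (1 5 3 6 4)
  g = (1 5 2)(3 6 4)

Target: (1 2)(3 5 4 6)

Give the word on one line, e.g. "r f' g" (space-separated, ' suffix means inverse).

  after f': (1 4 6 3 5)
  after r: (2 4 6 5)
  after r: (1 2)(3 5 4 6)

f' r r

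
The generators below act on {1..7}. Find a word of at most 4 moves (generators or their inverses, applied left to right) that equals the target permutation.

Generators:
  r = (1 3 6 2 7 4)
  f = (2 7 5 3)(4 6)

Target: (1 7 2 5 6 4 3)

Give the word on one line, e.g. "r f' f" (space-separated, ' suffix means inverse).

  after r: (1 3 6 2 7 4)
  after f: (1 2 5 3 4)(6 7)
  after r: (1 7 2 5 6 4 3)

r f r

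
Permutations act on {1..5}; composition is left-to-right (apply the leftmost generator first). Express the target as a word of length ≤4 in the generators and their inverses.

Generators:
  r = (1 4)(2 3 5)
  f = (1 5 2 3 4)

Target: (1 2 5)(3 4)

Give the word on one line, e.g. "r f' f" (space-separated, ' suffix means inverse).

f r' f'

  after f: (1 5 2 3 4)
  after r': (1 3)
  after f': (1 2 5)(3 4)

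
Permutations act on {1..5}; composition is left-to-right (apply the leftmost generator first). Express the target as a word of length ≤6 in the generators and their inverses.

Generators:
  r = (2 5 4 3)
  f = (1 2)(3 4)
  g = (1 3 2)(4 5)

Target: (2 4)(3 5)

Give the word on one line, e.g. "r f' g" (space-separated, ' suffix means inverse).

g r g r'

  after g: (1 3 2)(4 5)
  after r: (1 2)(3 5)
  after g: (2 3 4 5)
  after r': (2 4)(3 5)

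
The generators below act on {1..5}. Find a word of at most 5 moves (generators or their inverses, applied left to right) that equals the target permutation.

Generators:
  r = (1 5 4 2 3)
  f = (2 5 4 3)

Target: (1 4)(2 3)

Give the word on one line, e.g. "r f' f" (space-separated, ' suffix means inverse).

  after r': (1 3 2 4 5)
  after f: (1 2 3 5)
  after f: (1 5)(3 4)
  after r: (1 4)(2 3)

r' f f r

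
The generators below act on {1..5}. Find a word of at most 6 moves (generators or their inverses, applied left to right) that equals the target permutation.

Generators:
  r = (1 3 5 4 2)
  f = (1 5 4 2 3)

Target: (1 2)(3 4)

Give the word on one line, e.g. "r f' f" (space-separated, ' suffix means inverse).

f f f r' f

  after f: (1 5 4 2 3)
  after f: (1 4 3 5 2)
  after f: (1 2 5 3 4)
  after r': (1 4 2 3 5)
  after f: (1 2)(3 4)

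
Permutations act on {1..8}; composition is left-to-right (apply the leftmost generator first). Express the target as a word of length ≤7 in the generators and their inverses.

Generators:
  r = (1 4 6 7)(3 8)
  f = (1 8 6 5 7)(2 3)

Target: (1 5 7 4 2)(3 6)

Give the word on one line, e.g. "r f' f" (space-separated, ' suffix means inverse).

  after f': (1 7 5 6 8)(2 3)
  after r: (2 8 4 6 3)(5 7)
  after f': (1 7 6 2)(4 8)
  after r': (1 6 2 7 4 3 8)
  after f: (1 5 7 4 2)(3 6)

f' r f' r' f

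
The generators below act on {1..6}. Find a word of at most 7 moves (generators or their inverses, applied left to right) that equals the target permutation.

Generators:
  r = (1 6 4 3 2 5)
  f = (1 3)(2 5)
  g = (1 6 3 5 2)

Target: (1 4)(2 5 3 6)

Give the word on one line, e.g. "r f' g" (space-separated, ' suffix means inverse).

r f r f g'

  after r: (1 6 4 3 2 5)
  after f: (1 6 4)(3 5)
  after r: (1 4 6 3)(2 5)
  after f: (1 4 6)
  after g': (1 4)(2 5 3 6)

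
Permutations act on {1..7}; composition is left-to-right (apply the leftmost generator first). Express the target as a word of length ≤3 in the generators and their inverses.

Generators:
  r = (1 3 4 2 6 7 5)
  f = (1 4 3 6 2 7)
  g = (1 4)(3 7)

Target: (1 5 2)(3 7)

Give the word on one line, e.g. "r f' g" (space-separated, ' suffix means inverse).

  after r': (1 5 7 6 2 4 3)
  after f': (1 5 2)(3 7)

r' f'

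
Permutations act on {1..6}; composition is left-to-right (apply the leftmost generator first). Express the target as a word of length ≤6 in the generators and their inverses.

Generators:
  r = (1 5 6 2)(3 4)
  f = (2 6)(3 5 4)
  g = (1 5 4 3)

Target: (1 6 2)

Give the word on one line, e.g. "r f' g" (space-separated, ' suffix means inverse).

  after g: (1 5 4 3)
  after f: (1 4 5 3)(2 6)
  after g: (1 3 5)(2 6)
  after f: (1 5)(3 4)
  after r: (1 6 2)

g f g f r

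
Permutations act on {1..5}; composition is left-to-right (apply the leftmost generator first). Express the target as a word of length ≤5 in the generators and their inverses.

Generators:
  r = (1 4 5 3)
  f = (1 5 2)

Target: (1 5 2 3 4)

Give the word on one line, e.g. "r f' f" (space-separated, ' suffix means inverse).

  after r: (1 4 5 3)
  after f: (1 4 2)(3 5)
  after r': (2 3 4)
  after f': (1 2 3 4 5)
  after f': (1 5 2 3 4)

r f r' f' f'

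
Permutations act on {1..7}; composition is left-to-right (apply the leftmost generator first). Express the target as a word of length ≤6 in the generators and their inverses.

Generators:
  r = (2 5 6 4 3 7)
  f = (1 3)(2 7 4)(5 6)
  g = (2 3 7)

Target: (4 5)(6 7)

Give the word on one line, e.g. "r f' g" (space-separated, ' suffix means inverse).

  after g': (2 7 3)
  after r': (2 3 7 4 6 5)
  after g: (2 7 4 6 5 3)
  after r': (2 3 7 6)(4 5)
  after g': (4 5)(6 7)

g' r' g r' g'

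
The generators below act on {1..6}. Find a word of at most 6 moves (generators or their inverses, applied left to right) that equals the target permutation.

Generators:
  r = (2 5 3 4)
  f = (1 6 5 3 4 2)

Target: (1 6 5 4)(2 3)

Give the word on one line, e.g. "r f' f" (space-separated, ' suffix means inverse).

r' r' r' f

  after r': (2 4 3 5)
  after r': (2 3)(4 5)
  after r': (2 5 3 4)
  after f: (1 6 5 4)(2 3)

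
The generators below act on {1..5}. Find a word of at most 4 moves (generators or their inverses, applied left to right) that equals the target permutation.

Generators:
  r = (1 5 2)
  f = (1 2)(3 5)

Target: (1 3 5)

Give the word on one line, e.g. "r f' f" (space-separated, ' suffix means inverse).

  after r: (1 5 2)
  after f: (1 3 5)

r f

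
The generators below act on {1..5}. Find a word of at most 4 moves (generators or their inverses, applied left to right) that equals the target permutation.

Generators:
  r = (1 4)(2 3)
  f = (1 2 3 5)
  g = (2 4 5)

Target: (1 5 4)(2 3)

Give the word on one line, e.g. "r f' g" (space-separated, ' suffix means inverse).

  after g': (2 5 4)
  after f': (1 5 4)(2 3)

g' f'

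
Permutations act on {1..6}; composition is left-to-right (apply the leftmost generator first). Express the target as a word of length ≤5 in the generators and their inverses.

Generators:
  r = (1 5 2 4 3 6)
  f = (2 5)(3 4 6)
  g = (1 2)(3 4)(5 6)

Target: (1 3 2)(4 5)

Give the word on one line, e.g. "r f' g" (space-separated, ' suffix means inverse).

r' f' f' g r

  after r': (1 6 3 4 2 5)
  after f': (1 4 5)
  after f': (1 3 6 4 2 5)
  after g: (1 4)(2 6 3 5)
  after r: (1 3 2)(4 5)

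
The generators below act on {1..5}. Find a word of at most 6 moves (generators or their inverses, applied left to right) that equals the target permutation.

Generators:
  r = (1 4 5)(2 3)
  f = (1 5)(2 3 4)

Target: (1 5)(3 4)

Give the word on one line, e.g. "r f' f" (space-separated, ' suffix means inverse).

f r' r' r'

  after f: (1 5)(2 3 4)
  after r': (1 4 3)
  after r': (2 3 5 4)
  after r': (1 5)(3 4)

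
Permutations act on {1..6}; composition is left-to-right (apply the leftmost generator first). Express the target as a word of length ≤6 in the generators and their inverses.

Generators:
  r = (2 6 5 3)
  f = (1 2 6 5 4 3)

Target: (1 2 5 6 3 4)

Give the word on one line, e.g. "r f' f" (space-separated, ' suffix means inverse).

r r f r f'

  after r: (2 6 5 3)
  after r: (2 5)(3 6)
  after f: (1 2 4 3 5 6)
  after r: (1 6)(2 4)
  after f': (1 2 5 6 3 4)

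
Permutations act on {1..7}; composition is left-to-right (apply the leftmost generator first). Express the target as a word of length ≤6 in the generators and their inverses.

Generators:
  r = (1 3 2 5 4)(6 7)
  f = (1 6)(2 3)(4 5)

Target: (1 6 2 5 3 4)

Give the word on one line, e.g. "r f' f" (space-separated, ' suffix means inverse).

f r f' f' r

  after f: (1 6)(2 3)(4 5)
  after r: (1 7 6 3 5)
  after f': (1 7)(2 3 4 5 6)
  after f': (1 7 6 3 5)
  after r: (1 6 2 5 3 4)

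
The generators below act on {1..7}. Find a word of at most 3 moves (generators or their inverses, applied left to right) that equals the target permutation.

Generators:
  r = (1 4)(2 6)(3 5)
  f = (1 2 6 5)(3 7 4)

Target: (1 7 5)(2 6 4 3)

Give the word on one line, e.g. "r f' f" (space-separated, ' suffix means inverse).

  after r': (1 4)(2 6)(3 5)
  after f': (1 7 3 6)(4 5)
  after r': (1 7 5)(2 6 4 3)

r' f' r'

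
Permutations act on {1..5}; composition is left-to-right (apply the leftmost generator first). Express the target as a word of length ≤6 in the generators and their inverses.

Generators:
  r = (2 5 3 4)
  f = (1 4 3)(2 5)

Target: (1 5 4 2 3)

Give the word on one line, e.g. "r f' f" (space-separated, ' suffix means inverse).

  after f': (1 3 4)(2 5)
  after f': (1 4 3)
  after r: (1 2 5 3)
  after r: (1 5 4 2 3)

f' f' r r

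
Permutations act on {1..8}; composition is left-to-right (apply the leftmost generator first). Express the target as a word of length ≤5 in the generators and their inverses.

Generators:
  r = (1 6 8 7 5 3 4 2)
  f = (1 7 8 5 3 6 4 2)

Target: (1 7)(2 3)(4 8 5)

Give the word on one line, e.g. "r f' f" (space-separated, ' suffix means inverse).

  after r: (1 6 8 7 5 3 4 2)
  after r: (1 8 5 4)(2 6 7 3)
  after f: (1 5 2 4 7 6 8 3)
  after r': (1 7)(2 3)(4 8 5)

r r f r'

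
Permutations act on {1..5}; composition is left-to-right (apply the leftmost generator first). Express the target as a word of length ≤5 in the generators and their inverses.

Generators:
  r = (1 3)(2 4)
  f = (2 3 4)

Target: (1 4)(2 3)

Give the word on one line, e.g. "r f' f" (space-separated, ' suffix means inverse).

f' r' r' r' f

  after f': (2 4 3)
  after r': (1 3 4)
  after r': (2 4 3)
  after r': (1 3 4)
  after f: (1 4)(2 3)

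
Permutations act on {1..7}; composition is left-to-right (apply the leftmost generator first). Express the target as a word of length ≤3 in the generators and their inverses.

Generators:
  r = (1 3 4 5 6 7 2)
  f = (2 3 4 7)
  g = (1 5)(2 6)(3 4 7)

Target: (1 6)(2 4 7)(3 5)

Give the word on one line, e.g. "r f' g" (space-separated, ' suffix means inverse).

r' g'

  after r': (1 2 7 6 5 4 3)
  after g': (1 6)(2 4 7)(3 5)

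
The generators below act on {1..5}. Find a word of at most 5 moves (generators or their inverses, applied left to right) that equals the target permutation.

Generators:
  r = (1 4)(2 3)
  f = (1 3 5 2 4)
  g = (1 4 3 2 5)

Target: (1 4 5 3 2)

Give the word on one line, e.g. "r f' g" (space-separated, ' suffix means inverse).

  after f: (1 3 5 2 4)
  after g': (1 4 5 3 2)
  after r': (2 4 5)
  after r': (1 4 5 3 2)

f g' r' r'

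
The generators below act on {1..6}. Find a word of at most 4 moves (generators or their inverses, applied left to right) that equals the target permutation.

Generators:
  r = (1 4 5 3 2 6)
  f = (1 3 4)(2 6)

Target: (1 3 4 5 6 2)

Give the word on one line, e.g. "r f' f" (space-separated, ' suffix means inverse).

r' f r'

  after r': (1 6 2 3 5 4)
  after f: (1 2 4 3 5)
  after r': (1 3 4 5 6 2)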